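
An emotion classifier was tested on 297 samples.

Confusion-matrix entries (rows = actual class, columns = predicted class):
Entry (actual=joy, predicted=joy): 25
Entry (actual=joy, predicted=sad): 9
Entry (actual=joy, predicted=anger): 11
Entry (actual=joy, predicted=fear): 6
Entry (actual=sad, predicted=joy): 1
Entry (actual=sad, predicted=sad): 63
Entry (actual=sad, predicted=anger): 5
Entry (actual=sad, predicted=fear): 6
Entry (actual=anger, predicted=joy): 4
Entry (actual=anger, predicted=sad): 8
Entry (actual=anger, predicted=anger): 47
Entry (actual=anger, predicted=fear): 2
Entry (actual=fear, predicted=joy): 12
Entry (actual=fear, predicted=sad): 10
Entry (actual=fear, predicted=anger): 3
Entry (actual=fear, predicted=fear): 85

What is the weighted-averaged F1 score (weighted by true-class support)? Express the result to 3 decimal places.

Per-class F1 score (2·TP/(2·TP+FP+FN)):
  joy: TP=25, FP=1+4+12=17, FN=9+11+6=26 → 50/93 = 0.5376
  sad: TP=63, FP=9+8+10=27, FN=1+5+6=12 → 126/165 = 0.7636
  anger: TP=47, FP=11+5+3=19, FN=4+8+2=14 → 94/127 = 0.7402
  fear: TP=85, FP=6+6+2=14, FN=12+10+3=25 → 170/209 = 0.8134
Weighted-F1 score = Σ (supportᵢ/N)·F1 scoreᵢ with N=297: (51/297)·0.5376 + (75/297)·0.7636 + (61/297)·0.7402 + (110/297)·0.8134 = 0.738

0.738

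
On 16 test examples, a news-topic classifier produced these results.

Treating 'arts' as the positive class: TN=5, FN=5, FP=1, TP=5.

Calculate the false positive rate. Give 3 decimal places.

0.167

FPR = FP/(FP+TN) = 1/(1+5) = 0.167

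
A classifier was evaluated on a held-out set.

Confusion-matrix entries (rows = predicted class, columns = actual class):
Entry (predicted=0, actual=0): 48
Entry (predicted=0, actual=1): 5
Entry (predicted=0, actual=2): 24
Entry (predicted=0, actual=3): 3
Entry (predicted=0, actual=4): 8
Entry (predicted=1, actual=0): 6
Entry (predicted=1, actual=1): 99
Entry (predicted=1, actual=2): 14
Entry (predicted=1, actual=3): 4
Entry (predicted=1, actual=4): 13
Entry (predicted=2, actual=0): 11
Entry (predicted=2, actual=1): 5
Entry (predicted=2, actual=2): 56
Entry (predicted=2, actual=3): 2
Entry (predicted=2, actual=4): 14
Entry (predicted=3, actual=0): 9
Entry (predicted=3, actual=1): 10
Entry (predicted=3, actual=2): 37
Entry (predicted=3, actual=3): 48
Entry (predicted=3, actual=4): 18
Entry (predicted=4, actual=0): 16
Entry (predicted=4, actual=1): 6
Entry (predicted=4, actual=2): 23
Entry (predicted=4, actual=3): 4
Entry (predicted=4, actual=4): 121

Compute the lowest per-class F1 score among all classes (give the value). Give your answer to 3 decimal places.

0.463

Per-class F1 score (2·TP/(2·TP+FP+FN)):
  0: TP=48, FP=5+24+3+8=40, FN=6+11+9+16=42 → 96/178 = 0.5393
  1: TP=99, FP=6+14+4+13=37, FN=5+5+10+6=26 → 198/261 = 0.7586
  2: TP=56, FP=11+5+2+14=32, FN=24+14+37+23=98 → 112/242 = 0.4628
  3: TP=48, FP=9+10+37+18=74, FN=3+4+2+4=13 → 96/183 = 0.5246
  4: TP=121, FP=16+6+23+4=49, FN=8+13+14+18=53 → 242/344 = 0.7035
Lowest is class '2' with F1 score = 0.463.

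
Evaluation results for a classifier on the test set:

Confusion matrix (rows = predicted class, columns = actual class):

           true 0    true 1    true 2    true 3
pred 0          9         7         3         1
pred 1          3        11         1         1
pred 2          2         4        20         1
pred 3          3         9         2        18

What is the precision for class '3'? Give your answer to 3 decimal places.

Treat '3' as positive and all other classes as negative.
precision = TP/(TP+FP).
3: TP=18, FP=3+9+2=14 → 18/32 = 0.5625

0.563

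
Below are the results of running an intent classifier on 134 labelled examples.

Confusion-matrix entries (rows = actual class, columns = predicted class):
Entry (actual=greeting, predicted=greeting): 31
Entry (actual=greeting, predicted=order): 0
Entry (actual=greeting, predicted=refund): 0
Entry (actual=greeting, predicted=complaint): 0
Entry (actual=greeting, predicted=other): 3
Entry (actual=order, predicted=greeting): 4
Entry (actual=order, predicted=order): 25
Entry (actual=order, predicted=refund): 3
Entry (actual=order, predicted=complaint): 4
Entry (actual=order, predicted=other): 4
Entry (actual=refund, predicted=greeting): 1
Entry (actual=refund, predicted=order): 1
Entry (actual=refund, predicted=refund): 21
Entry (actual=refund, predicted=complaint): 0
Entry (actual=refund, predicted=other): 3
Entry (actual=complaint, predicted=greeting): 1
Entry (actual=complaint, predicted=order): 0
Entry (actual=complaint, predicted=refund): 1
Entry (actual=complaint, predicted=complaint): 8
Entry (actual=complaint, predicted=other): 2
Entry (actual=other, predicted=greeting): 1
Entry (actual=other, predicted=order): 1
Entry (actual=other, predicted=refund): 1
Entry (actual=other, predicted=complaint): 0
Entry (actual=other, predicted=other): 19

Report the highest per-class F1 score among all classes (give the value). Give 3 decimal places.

Per-class F1 score (2·TP/(2·TP+FP+FN)):
  greeting: TP=31, FP=4+1+1+1=7, FN=0+0+0+3=3 → 62/72 = 0.8611
  order: TP=25, FP=0+1+0+1=2, FN=4+3+4+4=15 → 50/67 = 0.7463
  refund: TP=21, FP=0+3+1+1=5, FN=1+1+0+3=5 → 42/52 = 0.8077
  complaint: TP=8, FP=0+4+0+0=4, FN=1+0+1+2=4 → 16/24 = 0.6667
  other: TP=19, FP=3+4+3+2=12, FN=1+1+1+0=3 → 38/53 = 0.7170
Highest is class 'greeting' with F1 score = 0.861.

0.861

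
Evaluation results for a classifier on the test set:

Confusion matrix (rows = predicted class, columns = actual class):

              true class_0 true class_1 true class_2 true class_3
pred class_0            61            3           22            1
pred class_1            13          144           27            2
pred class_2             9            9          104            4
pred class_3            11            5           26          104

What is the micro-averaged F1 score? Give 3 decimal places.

0.758

Micro-averaging pools counts across classes: ΣTP=413, ΣFP=132, ΣFN=132.
Micro-F1 score = 2·TP/(2·TP+FP+FN) on pooled counts = 0.758 (equals overall accuracy in single-label multiclass).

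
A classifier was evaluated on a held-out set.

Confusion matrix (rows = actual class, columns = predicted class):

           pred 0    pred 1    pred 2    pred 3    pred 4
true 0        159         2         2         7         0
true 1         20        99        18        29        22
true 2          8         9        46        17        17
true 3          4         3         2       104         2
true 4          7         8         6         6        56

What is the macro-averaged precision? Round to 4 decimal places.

Per-class precision (TP/(TP+FP)):
  0: TP=159, FP=20+8+4+7=39 → 159/198 = 0.80303
  1: TP=99, FP=2+9+3+8=22 → 99/121 = 0.81818
  2: TP=46, FP=2+18+2+6=28 → 46/74 = 0.62162
  3: TP=104, FP=7+29+17+6=59 → 104/163 = 0.63804
  4: TP=56, FP=0+22+17+2=41 → 56/97 = 0.57732
Macro-precision = mean = (0.80303 + 0.81818 + 0.62162 + 0.63804 + 0.57732) / 5 = 0.6916

0.6916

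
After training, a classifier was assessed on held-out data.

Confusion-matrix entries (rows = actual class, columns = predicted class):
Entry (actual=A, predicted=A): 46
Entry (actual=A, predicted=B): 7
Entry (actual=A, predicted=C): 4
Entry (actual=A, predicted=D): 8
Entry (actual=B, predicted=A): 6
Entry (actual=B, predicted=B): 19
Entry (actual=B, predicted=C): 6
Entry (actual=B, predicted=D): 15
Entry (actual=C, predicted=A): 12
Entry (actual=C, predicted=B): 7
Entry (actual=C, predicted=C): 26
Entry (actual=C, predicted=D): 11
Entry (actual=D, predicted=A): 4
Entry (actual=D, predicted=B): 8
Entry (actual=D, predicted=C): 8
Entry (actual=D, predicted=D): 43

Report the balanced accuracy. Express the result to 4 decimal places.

Balanced accuracy = mean of per-class recall.
  A: recall = 46/65 = 0.70769
  B: recall = 19/46 = 0.41304
  C: recall = 26/56 = 0.46429
  D: recall = 43/63 = 0.68254
Mean = (0.70769 + 0.41304 + 0.46429 + 0.68254) / 4 = 0.5669

0.5669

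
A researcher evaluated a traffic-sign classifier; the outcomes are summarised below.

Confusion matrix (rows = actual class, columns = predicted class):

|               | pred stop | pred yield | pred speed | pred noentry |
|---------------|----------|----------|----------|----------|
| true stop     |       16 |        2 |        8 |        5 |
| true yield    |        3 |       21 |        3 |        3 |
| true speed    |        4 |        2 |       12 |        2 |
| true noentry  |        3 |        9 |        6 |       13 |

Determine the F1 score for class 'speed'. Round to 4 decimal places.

F1 score = 2·TP/(2·TP+FP+FN).
speed: TP=12, FP=8+3+6=17, FN=4+2+2=8 → 24/49 = 0.48980

0.4898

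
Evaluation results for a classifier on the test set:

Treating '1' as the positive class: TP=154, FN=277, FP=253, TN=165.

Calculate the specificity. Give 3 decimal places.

0.395

Specificity = TN/(TN+FP) = 165/(165+253) = 0.395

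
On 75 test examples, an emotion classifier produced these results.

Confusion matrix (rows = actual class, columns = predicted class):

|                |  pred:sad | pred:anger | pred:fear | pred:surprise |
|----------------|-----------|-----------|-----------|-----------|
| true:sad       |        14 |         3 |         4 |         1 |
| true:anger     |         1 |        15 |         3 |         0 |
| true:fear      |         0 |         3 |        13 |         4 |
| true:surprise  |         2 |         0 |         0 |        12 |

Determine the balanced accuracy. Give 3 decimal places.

0.733

Balanced accuracy = mean of per-class recall.
  sad: recall = 14/22 = 0.6364
  anger: recall = 15/19 = 0.7895
  fear: recall = 13/20 = 0.6500
  surprise: recall = 12/14 = 0.8571
Mean = (0.6364 + 0.7895 + 0.6500 + 0.8571) / 4 = 0.733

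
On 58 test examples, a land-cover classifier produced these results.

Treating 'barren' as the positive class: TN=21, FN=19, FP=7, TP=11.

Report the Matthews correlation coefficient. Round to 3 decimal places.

MCC = (TP·TN − FP·FN) / √((TP+FP)(TP+FN)(TN+FP)(TN+FN))
Numerator = 11·21 − 7·19 = 98
Denominator = √(18·30·28·40) = √604800 = 777.6889
MCC = 98 / 777.6889 = 0.126

0.126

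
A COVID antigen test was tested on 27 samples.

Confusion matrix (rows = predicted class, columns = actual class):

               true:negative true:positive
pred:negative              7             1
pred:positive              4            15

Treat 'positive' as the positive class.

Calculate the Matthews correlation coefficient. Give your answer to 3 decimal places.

MCC = (TP·TN − FP·FN) / √((TP+FP)(TP+FN)(TN+FP)(TN+FN))
Numerator = 15·7 − 4·1 = 101
Denominator = √(19·16·11·8) = √26752 = 163.5604
MCC = 101 / 163.5604 = 0.618

0.618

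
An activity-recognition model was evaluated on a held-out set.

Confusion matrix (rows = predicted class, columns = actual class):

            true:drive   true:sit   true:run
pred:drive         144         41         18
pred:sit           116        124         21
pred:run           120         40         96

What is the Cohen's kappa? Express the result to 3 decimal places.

Observed agreement pₒ = trace/N = 364/720 = 0.5056
Expected agreement pₑ = Σ (rowᵢ·colᵢ)/N² = (380·203 + 205·261 + 135·256)/720² = 0.3187
κ = (pₒ − pₑ)/(1 − pₑ) = (0.5056 − 0.3187)/(1 − 0.3187) = 0.274

0.274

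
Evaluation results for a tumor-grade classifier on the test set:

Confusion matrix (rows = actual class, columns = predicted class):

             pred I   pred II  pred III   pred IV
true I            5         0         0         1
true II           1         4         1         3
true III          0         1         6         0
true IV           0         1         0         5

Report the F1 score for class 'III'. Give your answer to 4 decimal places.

0.8571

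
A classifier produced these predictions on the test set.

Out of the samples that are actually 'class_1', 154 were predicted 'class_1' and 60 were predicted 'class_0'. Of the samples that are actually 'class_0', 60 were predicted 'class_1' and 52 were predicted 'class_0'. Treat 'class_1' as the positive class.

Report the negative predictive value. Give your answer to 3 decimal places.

0.464

NPV = TN/(TN+FN) = 52/(52+60) = 0.464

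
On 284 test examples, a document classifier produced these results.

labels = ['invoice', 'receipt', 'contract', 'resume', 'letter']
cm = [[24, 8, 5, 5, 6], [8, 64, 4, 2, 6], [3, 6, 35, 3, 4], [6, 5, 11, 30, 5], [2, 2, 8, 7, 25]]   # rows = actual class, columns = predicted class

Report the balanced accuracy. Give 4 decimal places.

0.6085

Balanced accuracy = mean of per-class recall.
  invoice: recall = 24/48 = 0.50000
  receipt: recall = 64/84 = 0.76190
  contract: recall = 35/51 = 0.68627
  resume: recall = 30/57 = 0.52632
  letter: recall = 25/44 = 0.56818
Mean = (0.50000 + 0.76190 + 0.68627 + 0.52632 + 0.56818) / 5 = 0.6085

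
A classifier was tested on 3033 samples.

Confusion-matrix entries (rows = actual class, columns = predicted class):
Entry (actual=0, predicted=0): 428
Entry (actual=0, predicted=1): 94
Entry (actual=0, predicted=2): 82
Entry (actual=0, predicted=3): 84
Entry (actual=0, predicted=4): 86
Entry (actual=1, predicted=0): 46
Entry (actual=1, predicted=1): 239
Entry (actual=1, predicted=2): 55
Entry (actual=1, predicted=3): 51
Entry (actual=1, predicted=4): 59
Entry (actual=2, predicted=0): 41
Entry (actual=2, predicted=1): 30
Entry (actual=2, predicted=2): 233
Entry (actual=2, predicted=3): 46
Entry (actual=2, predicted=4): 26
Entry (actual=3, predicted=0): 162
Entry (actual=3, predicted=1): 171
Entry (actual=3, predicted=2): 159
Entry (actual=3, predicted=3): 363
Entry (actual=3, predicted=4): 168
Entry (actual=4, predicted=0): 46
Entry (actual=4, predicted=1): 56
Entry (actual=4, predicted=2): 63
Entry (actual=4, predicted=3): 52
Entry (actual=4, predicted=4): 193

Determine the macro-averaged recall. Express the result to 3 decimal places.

Per-class recall (TP/(TP+FN)):
  0: TP=428, FN=94+82+84+86=346 → 428/774 = 0.5530
  1: TP=239, FN=46+55+51+59=211 → 239/450 = 0.5311
  2: TP=233, FN=41+30+46+26=143 → 233/376 = 0.6197
  3: TP=363, FN=162+171+159+168=660 → 363/1023 = 0.3548
  4: TP=193, FN=46+56+63+52=217 → 193/410 = 0.4707
Macro-recall = mean = (0.5530 + 0.5311 + 0.6197 + 0.3548 + 0.4707) / 5 = 0.506

0.506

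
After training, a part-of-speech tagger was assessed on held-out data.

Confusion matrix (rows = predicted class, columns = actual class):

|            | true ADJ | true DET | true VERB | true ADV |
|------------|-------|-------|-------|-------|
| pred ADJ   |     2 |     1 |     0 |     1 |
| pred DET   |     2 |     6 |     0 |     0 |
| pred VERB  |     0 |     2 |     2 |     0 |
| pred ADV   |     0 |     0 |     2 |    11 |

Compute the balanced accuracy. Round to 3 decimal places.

0.646

Balanced accuracy = mean of per-class recall.
  ADJ: recall = 2/4 = 0.5000
  DET: recall = 6/9 = 0.6667
  VERB: recall = 2/4 = 0.5000
  ADV: recall = 11/12 = 0.9167
Mean = (0.5000 + 0.6667 + 0.5000 + 0.9167) / 4 = 0.646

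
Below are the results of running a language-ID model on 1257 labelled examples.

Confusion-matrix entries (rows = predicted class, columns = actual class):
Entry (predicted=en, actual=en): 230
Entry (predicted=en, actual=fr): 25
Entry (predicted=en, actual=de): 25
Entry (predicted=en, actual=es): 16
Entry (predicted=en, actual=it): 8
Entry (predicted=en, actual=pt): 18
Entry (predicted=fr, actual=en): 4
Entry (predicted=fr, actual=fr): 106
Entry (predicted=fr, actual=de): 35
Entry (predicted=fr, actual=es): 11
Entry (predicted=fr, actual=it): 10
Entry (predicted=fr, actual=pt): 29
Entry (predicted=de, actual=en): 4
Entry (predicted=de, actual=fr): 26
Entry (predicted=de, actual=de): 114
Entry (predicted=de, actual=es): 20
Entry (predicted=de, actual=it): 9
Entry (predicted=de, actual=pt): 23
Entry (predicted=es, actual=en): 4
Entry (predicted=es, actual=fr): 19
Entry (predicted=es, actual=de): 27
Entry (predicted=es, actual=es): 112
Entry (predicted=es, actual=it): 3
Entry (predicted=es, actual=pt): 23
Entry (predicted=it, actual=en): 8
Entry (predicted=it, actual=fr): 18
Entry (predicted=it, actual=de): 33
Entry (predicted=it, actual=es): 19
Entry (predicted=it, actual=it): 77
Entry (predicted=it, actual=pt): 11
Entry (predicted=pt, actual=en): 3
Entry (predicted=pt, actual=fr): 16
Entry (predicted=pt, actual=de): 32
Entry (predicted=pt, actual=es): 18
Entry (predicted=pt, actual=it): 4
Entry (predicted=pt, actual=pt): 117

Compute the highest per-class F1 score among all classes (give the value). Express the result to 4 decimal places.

0.8000

Per-class F1 score (2·TP/(2·TP+FP+FN)):
  en: TP=230, FP=25+25+16+8+18=92, FN=4+4+4+8+3=23 → 460/575 = 0.80000
  fr: TP=106, FP=4+35+11+10+29=89, FN=25+26+19+18+16=104 → 212/405 = 0.52346
  de: TP=114, FP=4+26+20+9+23=82, FN=25+35+27+33+32=152 → 228/462 = 0.49351
  es: TP=112, FP=4+19+27+3+23=76, FN=16+11+20+19+18=84 → 224/384 = 0.58333
  it: TP=77, FP=8+18+33+19+11=89, FN=8+10+9+3+4=34 → 154/277 = 0.55596
  pt: TP=117, FP=3+16+32+18+4=73, FN=18+29+23+23+11=104 → 234/411 = 0.56934
Highest is class 'en' with F1 score = 0.8000.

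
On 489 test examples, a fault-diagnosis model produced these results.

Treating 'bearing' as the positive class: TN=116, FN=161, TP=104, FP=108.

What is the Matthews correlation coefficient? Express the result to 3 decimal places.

-0.090

MCC = (TP·TN − FP·FN) / √((TP+FP)(TP+FN)(TN+FP)(TN+FN))
Numerator = 104·116 − 108·161 = -5324
Denominator = √(212·265·224·277) = √3485856640 = 59041.1436
MCC = -5324 / 59041.1436 = -0.090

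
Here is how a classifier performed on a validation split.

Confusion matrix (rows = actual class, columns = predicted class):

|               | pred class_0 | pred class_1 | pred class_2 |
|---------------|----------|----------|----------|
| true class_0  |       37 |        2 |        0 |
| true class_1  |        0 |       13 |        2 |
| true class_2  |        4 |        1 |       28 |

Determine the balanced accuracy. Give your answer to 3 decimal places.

0.888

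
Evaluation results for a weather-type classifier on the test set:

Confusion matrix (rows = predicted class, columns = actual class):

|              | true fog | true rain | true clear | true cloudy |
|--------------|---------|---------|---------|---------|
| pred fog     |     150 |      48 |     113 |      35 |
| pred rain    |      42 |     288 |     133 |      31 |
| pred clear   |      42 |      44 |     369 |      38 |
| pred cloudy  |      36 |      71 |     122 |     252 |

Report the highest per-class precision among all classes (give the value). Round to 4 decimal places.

0.7485

Per-class precision (TP/(TP+FP)):
  fog: TP=150, FP=48+113+35=196 → 150/346 = 0.43353
  rain: TP=288, FP=42+133+31=206 → 288/494 = 0.58300
  clear: TP=369, FP=42+44+38=124 → 369/493 = 0.74848
  cloudy: TP=252, FP=36+71+122=229 → 252/481 = 0.52391
Highest is class 'clear' with precision = 0.7485.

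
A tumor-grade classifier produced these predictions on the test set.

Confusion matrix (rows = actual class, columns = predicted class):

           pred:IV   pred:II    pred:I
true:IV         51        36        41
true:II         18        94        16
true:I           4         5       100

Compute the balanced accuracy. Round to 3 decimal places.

0.683

Balanced accuracy = mean of per-class recall.
  IV: recall = 51/128 = 0.3984
  II: recall = 94/128 = 0.7344
  I: recall = 100/109 = 0.9174
Mean = (0.3984 + 0.7344 + 0.9174) / 3 = 0.683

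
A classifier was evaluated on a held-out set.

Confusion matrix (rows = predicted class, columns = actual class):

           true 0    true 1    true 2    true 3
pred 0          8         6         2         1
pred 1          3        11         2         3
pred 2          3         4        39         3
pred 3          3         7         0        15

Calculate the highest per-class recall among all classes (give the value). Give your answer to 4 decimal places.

Per-class recall (TP/(TP+FN)):
  0: TP=8, FN=3+3+3=9 → 8/17 = 0.47059
  1: TP=11, FN=6+4+7=17 → 11/28 = 0.39286
  2: TP=39, FN=2+2+0=4 → 39/43 = 0.90698
  3: TP=15, FN=1+3+3=7 → 15/22 = 0.68182
Highest is class '2' with recall = 0.9070.

0.9070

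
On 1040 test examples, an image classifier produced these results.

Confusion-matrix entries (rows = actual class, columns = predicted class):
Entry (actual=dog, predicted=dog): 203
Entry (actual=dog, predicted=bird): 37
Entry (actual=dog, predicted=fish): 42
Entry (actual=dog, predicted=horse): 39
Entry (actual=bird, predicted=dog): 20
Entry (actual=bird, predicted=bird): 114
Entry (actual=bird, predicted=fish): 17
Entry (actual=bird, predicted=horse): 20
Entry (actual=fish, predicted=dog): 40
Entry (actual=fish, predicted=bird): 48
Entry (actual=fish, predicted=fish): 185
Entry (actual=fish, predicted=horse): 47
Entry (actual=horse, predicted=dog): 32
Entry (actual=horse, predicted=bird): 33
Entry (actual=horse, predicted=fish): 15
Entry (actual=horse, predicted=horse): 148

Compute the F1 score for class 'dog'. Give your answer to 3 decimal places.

Take TP from the diagonal, FP from the rest of the 'dog' prediction marginal, FN from the rest of the 'dog' actual marginal.
F1 score = 2·TP/(2·TP+FP+FN).
dog: TP=203, FP=20+40+32=92, FN=37+42+39=118 → 406/616 = 0.6591

0.659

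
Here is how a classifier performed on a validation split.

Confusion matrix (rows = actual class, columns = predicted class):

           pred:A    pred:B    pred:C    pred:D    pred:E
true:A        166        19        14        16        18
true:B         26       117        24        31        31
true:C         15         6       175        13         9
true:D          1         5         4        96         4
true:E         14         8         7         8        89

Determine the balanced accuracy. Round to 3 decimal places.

0.721

Balanced accuracy = mean of per-class recall.
  A: recall = 166/233 = 0.7124
  B: recall = 117/229 = 0.5109
  C: recall = 175/218 = 0.8028
  D: recall = 96/110 = 0.8727
  E: recall = 89/126 = 0.7063
Mean = (0.7124 + 0.5109 + 0.8028 + 0.8727 + 0.7063) / 5 = 0.721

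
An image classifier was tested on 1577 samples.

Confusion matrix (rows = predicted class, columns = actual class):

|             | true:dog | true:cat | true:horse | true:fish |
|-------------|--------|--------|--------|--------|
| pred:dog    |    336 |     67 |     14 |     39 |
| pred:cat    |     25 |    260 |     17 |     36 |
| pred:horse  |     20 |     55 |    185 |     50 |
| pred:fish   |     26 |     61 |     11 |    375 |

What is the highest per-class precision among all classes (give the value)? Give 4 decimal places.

0.7928

Per-class precision (TP/(TP+FP)):
  dog: TP=336, FP=67+14+39=120 → 336/456 = 0.73684
  cat: TP=260, FP=25+17+36=78 → 260/338 = 0.76923
  horse: TP=185, FP=20+55+50=125 → 185/310 = 0.59677
  fish: TP=375, FP=26+61+11=98 → 375/473 = 0.79281
Highest is class 'fish' with precision = 0.7928.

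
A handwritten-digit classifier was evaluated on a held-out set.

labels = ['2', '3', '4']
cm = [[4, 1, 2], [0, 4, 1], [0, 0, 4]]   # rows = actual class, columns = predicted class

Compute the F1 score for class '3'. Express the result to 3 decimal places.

0.800

One-vs-rest for '3': TP = diagonal; FP = other classes predicted '3'; FN = '3' predicted as other.
F1 score = 2·TP/(2·TP+FP+FN).
3: TP=4, FP=1+0=1, FN=0+1=1 → 8/10 = 0.8000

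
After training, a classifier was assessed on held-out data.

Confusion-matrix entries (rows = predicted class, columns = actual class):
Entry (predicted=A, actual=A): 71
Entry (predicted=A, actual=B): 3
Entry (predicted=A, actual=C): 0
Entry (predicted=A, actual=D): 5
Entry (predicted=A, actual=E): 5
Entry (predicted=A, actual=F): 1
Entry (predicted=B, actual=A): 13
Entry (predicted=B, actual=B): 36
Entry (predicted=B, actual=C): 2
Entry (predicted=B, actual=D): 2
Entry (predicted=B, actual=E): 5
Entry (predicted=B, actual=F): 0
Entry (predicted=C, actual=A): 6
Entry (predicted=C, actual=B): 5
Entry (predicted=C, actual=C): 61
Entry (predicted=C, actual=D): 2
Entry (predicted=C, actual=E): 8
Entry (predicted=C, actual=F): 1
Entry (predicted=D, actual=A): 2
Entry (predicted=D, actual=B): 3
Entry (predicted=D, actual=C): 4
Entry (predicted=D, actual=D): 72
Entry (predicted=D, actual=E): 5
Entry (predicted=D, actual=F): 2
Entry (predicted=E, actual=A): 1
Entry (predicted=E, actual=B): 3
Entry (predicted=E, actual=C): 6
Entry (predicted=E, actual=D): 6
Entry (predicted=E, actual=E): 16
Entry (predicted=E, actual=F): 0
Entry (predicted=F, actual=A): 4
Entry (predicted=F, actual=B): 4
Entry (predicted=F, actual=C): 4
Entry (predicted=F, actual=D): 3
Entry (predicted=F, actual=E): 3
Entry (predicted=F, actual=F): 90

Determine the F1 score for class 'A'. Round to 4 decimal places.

0.7802

F1 score = 2·TP/(2·TP+FP+FN).
A: TP=71, FP=3+0+5+5+1=14, FN=13+6+2+1+4=26 → 142/182 = 0.78022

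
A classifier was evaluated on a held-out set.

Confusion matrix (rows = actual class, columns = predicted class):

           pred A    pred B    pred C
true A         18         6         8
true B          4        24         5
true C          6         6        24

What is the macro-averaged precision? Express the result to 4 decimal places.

0.6527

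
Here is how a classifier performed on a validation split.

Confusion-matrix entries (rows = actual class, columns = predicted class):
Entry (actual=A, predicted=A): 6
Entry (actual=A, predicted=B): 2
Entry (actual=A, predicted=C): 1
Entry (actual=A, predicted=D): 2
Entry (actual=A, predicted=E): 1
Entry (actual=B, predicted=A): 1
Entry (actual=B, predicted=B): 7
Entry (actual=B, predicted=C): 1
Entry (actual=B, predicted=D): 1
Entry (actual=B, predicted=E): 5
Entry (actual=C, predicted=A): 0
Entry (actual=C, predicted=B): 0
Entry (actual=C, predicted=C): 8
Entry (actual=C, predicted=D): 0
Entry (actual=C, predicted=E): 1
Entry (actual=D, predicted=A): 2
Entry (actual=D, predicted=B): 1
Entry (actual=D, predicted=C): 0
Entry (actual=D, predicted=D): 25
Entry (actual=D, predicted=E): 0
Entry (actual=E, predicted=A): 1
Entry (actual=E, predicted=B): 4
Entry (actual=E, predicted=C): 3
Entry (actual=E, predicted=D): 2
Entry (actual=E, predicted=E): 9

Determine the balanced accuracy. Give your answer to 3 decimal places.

Balanced accuracy = mean of per-class recall.
  A: recall = 6/12 = 0.5000
  B: recall = 7/15 = 0.4667
  C: recall = 8/9 = 0.8889
  D: recall = 25/28 = 0.8929
  E: recall = 9/19 = 0.4737
Mean = (0.5000 + 0.4667 + 0.8889 + 0.8929 + 0.4737) / 5 = 0.644

0.644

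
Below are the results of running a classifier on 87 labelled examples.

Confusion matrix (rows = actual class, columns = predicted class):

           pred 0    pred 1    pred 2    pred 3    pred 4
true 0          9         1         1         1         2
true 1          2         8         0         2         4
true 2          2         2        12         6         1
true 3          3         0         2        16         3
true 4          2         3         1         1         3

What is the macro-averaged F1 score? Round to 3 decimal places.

Per-class F1 score (2·TP/(2·TP+FP+FN)):
  0: TP=9, FP=2+2+3+2=9, FN=1+1+1+2=5 → 18/32 = 0.5625
  1: TP=8, FP=1+2+0+3=6, FN=2+0+2+4=8 → 16/30 = 0.5333
  2: TP=12, FP=1+0+2+1=4, FN=2+2+6+1=11 → 24/39 = 0.6154
  3: TP=16, FP=1+2+6+1=10, FN=3+0+2+3=8 → 32/50 = 0.6400
  4: TP=3, FP=2+4+1+3=10, FN=2+3+1+1=7 → 6/23 = 0.2609
Macro-F1 score = mean = (0.5625 + 0.5333 + 0.6154 + 0.6400 + 0.2609) / 5 = 0.522

0.522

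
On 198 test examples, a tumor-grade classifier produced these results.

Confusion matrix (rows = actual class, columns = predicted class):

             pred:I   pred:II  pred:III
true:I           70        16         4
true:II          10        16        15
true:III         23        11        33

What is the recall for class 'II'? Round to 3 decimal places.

0.390

Take TP from the diagonal, FP from the rest of the 'II' prediction marginal, FN from the rest of the 'II' actual marginal.
recall = TP/(TP+FN).
II: TP=16, FN=10+15=25 → 16/41 = 0.3902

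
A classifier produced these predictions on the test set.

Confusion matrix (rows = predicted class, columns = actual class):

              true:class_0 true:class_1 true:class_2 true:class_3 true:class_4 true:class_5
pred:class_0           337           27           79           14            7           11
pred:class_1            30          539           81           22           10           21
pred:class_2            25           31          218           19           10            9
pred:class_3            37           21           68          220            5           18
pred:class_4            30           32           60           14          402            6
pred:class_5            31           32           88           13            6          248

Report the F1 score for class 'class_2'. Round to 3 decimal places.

0.481

One-vs-rest for 'class_2': TP = diagonal; FP = other classes predicted 'class_2'; FN = 'class_2' predicted as other.
F1 score = 2·TP/(2·TP+FP+FN).
class_2: TP=218, FP=25+31+19+10+9=94, FN=79+81+68+60+88=376 → 436/906 = 0.4812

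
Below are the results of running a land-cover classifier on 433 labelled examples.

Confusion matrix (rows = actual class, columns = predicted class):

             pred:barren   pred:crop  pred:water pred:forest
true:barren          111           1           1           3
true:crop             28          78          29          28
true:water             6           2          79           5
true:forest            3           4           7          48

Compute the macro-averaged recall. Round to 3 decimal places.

Per-class recall (TP/(TP+FN)):
  barren: TP=111, FN=1+1+3=5 → 111/116 = 0.9569
  crop: TP=78, FN=28+29+28=85 → 78/163 = 0.4785
  water: TP=79, FN=6+2+5=13 → 79/92 = 0.8587
  forest: TP=48, FN=3+4+7=14 → 48/62 = 0.7742
Macro-recall = mean = (0.9569 + 0.4785 + 0.8587 + 0.7742) / 4 = 0.767

0.767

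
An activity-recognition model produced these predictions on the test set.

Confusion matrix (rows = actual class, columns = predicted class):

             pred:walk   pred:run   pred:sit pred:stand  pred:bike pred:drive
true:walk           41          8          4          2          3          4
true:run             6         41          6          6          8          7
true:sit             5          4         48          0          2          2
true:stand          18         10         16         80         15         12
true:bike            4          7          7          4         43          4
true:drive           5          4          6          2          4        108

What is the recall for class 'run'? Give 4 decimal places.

0.5541

One-vs-rest for 'run': TP = diagonal; FP = other classes predicted 'run'; FN = 'run' predicted as other.
recall = TP/(TP+FN).
run: TP=41, FN=6+6+6+8+7=33 → 41/74 = 0.55405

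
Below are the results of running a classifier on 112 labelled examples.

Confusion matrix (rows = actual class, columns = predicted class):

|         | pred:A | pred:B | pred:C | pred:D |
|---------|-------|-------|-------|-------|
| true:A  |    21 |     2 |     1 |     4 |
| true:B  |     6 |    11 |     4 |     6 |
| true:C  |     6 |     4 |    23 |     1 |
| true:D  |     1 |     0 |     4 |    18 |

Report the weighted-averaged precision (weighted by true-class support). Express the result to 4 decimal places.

Per-class precision (TP/(TP+FP)):
  A: TP=21, FP=6+6+1=13 → 21/34 = 0.61765
  B: TP=11, FP=2+4+0=6 → 11/17 = 0.64706
  C: TP=23, FP=1+4+4=9 → 23/32 = 0.71875
  D: TP=18, FP=4+6+1=11 → 18/29 = 0.62069
Weighted-precision = Σ (supportᵢ/N)·precisionᵢ with N=112: (28/112)·0.61765 + (27/112)·0.64706 + (34/112)·0.71875 + (23/112)·0.62069 = 0.6561

0.6561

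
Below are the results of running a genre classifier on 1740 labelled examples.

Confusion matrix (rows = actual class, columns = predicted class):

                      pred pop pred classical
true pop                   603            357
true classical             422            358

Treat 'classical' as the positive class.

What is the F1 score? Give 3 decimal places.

Precision = TP/(TP+FP) = 358/715 = 0.5007
Recall = TP/(TP+FN) = 358/780 = 0.4590
F1 = 2·TP/(2·TP+FP+FN) = 716/1495 = 0.479

0.479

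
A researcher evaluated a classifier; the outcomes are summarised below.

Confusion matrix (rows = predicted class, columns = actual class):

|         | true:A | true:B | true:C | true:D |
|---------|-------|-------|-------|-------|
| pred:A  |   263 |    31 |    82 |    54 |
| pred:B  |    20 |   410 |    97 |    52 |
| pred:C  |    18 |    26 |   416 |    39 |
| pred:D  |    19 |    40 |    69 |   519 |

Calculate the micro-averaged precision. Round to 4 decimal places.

0.7462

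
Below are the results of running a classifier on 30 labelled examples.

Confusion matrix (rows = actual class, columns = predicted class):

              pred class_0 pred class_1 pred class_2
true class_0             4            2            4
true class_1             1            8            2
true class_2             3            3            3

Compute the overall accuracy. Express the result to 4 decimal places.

0.5000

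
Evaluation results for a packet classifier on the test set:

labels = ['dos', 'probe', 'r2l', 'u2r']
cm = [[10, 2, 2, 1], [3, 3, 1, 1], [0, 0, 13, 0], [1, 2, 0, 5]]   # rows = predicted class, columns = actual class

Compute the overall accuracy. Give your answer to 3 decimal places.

0.705

Accuracy = trace / total = (10+3+13+5=31) / 44 = 31/44 = 0.705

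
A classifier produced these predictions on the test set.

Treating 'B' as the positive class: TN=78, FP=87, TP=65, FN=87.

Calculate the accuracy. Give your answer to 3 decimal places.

Accuracy = (TP+TN)/N = (65+78)/317 = 0.451

0.451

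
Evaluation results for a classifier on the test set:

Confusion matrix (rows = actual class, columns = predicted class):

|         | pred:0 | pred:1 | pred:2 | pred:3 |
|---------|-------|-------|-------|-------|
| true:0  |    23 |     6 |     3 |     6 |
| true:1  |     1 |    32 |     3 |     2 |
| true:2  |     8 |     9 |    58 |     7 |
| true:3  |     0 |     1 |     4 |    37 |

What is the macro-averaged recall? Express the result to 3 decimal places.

Per-class recall (TP/(TP+FN)):
  0: TP=23, FN=6+3+6=15 → 23/38 = 0.6053
  1: TP=32, FN=1+3+2=6 → 32/38 = 0.8421
  2: TP=58, FN=8+9+7=24 → 58/82 = 0.7073
  3: TP=37, FN=0+1+4=5 → 37/42 = 0.8810
Macro-recall = mean = (0.6053 + 0.8421 + 0.7073 + 0.8810) / 4 = 0.759

0.759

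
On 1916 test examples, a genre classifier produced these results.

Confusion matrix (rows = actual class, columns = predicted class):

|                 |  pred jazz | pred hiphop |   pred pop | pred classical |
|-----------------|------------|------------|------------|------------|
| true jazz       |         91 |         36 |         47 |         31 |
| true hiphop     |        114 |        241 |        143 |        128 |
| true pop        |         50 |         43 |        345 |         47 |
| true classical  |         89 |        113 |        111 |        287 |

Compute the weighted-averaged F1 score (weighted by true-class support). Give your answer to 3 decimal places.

0.503

Per-class F1 score (2·TP/(2·TP+FP+FN)):
  jazz: TP=91, FP=114+50+89=253, FN=36+47+31=114 → 182/549 = 0.3315
  hiphop: TP=241, FP=36+43+113=192, FN=114+143+128=385 → 482/1059 = 0.4551
  pop: TP=345, FP=47+143+111=301, FN=50+43+47=140 → 690/1131 = 0.6101
  classical: TP=287, FP=31+128+47=206, FN=89+113+111=313 → 574/1093 = 0.5252
Weighted-F1 score = Σ (supportᵢ/N)·F1 scoreᵢ with N=1916: (205/1916)·0.3315 + (626/1916)·0.4551 + (485/1916)·0.6101 + (600/1916)·0.5252 = 0.503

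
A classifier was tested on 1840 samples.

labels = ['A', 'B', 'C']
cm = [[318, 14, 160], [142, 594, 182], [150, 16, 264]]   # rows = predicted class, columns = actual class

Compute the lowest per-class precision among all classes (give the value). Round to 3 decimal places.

Per-class precision (TP/(TP+FP)):
  A: TP=318, FP=14+160=174 → 318/492 = 0.6463
  B: TP=594, FP=142+182=324 → 594/918 = 0.6471
  C: TP=264, FP=150+16=166 → 264/430 = 0.6140
Lowest is class 'C' with precision = 0.614.

0.614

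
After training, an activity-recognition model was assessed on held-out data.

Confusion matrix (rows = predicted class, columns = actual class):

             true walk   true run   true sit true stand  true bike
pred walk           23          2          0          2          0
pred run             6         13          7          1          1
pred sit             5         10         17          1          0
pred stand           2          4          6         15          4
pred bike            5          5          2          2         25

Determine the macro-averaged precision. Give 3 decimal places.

Per-class precision (TP/(TP+FP)):
  walk: TP=23, FP=2+0+2+0=4 → 23/27 = 0.8519
  run: TP=13, FP=6+7+1+1=15 → 13/28 = 0.4643
  sit: TP=17, FP=5+10+1+0=16 → 17/33 = 0.5152
  stand: TP=15, FP=2+4+6+4=16 → 15/31 = 0.4839
  bike: TP=25, FP=5+5+2+2=14 → 25/39 = 0.6410
Macro-precision = mean = (0.8519 + 0.4643 + 0.5152 + 0.4839 + 0.6410) / 5 = 0.591

0.591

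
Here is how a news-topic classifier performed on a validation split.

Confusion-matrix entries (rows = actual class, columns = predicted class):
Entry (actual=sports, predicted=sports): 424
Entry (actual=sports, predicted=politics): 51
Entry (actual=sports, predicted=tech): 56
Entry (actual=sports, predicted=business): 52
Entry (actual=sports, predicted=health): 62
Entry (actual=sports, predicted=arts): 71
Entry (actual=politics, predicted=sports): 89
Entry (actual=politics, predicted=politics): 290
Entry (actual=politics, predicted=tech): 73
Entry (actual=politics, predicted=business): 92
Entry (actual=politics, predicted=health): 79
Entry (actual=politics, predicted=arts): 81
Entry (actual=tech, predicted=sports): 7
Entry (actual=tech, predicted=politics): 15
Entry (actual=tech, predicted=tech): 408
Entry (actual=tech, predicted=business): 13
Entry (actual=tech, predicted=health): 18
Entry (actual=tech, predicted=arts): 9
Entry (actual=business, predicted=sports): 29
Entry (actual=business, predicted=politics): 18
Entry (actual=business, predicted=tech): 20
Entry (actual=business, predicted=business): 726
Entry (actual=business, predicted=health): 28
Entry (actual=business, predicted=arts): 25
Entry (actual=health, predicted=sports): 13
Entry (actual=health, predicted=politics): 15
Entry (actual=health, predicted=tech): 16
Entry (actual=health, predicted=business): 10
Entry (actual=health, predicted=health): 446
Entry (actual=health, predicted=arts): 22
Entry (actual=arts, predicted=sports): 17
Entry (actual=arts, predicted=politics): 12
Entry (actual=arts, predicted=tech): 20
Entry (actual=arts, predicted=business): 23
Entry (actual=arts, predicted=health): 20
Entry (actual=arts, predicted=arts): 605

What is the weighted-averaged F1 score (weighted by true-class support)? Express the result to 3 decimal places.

0.721

Per-class F1 score (2·TP/(2·TP+FP+FN)):
  sports: TP=424, FP=89+7+29+13+17=155, FN=51+56+52+62+71=292 → 848/1295 = 0.6548
  politics: TP=290, FP=51+15+18+15+12=111, FN=89+73+92+79+81=414 → 580/1105 = 0.5249
  tech: TP=408, FP=56+73+20+16+20=185, FN=7+15+13+18+9=62 → 816/1063 = 0.7676
  business: TP=726, FP=52+92+13+10+23=190, FN=29+18+20+28+25=120 → 1452/1762 = 0.8241
  health: TP=446, FP=62+79+18+28+20=207, FN=13+15+16+10+22=76 → 892/1175 = 0.7591
  arts: TP=605, FP=71+81+9+25+22=208, FN=17+12+20+23+20=92 → 1210/1510 = 0.8013
Weighted-F1 score = Σ (supportᵢ/N)·F1 scoreᵢ with N=3955: (716/3955)·0.6548 + (704/3955)·0.5249 + (470/3955)·0.7676 + (846/3955)·0.8241 + (522/3955)·0.7591 + (697/3955)·0.8013 = 0.721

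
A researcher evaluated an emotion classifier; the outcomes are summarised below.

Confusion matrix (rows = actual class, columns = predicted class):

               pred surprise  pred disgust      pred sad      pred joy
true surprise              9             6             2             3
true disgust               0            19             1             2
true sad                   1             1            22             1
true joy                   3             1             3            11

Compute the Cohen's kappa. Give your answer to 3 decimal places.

Observed agreement pₒ = trace/N = 61/85 = 0.7176
Expected agreement pₑ = Σ (rowᵢ·colᵢ)/N² = (20·13 + 22·27 + 25·28 + 18·17)/85² = 0.2574
κ = (pₒ − pₑ)/(1 − pₑ) = (0.7176 − 0.2574)/(1 − 0.2574) = 0.620

0.620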